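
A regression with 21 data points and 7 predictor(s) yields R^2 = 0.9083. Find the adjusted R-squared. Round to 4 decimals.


Plug in: Adj R^2 = 1 - (1 - 0.9083) * 20/13.
= 1 - 0.0917 * 20/13
= 1 - 1.8340 / 13
= 1 - 0.1411 = 0.8589.

0.8589


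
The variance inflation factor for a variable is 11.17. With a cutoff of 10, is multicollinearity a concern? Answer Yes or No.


Check: VIF = 11.17 vs threshold = 10.
Since 11.17 >= 10, the answer is Yes.

Yes


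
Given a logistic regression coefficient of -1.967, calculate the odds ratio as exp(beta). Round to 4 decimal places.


exp(-1.967) = 0.1399.
So the odds ratio is 0.1399.

0.1399


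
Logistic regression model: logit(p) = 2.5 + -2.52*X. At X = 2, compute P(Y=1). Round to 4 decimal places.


z = 2.5 + -2.52 * 2 = -2.5400.
Sigmoid: P = 1 / (1 + exp(2.5400)) = 0.0731.

0.0731


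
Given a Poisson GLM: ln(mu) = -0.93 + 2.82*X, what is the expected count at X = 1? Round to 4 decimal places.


eta = -0.93 + 2.82 * 1 = 1.8900.
mu = exp(1.8900) = 6.6194.

6.6194


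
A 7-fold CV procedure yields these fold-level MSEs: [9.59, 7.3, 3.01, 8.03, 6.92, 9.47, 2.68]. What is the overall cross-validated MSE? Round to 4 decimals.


Total MSE across folds = 47.0000.
CV-MSE = 47.0000/7 = 6.7143.

6.7143


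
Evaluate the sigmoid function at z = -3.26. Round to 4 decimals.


Compute exp(3.2600) = 26.0495.
Sigmoid = 1 / (1 + 26.0495) = 1 / 27.0495 = 0.0370.

0.0370


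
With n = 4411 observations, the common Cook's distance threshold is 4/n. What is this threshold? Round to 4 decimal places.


Using the rule of thumb:
Threshold = 4 / 4411 = 0.0009.

0.0009


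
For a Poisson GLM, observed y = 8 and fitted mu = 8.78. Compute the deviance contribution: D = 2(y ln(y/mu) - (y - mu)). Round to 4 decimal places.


Compute y*ln(y/mu) = 8*ln(8/8.78) = 8*-0.093035 = -0.744280.
y - mu = -0.78.
D = 2*(-0.744280 - (-0.78)) = 0.071440, which rounds to 0.0714.

0.0714


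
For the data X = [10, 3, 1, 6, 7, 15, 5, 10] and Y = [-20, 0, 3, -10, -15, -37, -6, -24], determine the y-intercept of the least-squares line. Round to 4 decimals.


Compute b1 = -2.9550 from the OLS formula.
With xbar = 7.1250 and ybar = -13.6250, the intercept is:
b0 = -13.6250 - -2.9550 * 7.1250 = 7.4293.

7.4293


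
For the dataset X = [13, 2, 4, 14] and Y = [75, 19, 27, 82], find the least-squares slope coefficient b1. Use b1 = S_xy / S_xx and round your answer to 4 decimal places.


Calculate xbar = 8.2500, ybar = 50.7500.
S_xx = 112.7500, S_xy = 594.2500.
Using b1 = S_xy / S_xx = 594.2500 / 112.7500, we get b1 = 5.2705.

5.2705


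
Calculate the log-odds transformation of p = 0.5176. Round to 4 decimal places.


1 - p = 0.4824.
p/(1-p) = 1.0730.
logit = ln(1.0730) = 0.0704.

0.0704


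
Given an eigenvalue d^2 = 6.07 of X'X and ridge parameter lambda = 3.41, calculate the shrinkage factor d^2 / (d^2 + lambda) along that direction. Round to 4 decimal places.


d^2 + lambda = 6.07 + 3.41 = 9.4800.
Shrinkage factor = 6.07/9.4800 = 0.6403.

0.6403


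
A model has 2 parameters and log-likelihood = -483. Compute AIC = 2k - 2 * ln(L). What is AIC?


AIC = 2*2 - 2*(-483).
= 4 + 966 = 970.

970


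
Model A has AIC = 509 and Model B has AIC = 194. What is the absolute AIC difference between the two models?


Absolute difference = |509 - 194| = 315.
The model with lower AIC (B) is preferred.

315


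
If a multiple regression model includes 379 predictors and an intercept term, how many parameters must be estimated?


Including the intercept, the model has 379 predictor coefficients + 1 intercept.
Total = 380.

380


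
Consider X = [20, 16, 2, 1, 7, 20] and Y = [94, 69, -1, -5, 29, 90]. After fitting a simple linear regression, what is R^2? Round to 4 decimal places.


The fitted line is Y = -9.6875 + 5.0625*X.
SSres = 26.5000, SStot = 9868.0000.
R^2 = 1 - SSres/SStot = 0.9973.

0.9973


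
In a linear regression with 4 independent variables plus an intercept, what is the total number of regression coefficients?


Each predictor gets one coefficient, plus one intercept.
Total parameters = 4 + 1 = 5.

5


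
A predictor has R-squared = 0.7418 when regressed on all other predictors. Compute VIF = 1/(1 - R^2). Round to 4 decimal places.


Denominator: 1 - 0.7418 = 0.2582.
VIF = 1 / 0.2582 = 3.8730.

3.8730


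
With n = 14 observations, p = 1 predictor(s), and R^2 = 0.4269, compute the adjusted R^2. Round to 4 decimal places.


Using the formula:
(1 - 0.4269) = 0.5731.
Multiply by 13/12: 0.5731 * 13 = 7.4503, then 7.4503 / 12 = 0.6209.
Adj R^2 = 1 - 0.6209 = 0.3791.

0.3791


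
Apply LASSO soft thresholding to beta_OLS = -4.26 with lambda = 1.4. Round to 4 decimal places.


Check: |-4.26| = 4.26 vs lambda = 1.4.
Since |beta| > lambda, coefficient = sign(beta)*(|beta| - lambda) = -2.8600.
Soft-thresholded coefficient = -2.8600.

-2.8600


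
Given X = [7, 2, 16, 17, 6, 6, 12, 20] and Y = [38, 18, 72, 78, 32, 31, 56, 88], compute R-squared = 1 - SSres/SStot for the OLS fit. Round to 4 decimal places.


The fitted line is Y = 8.9128 + 3.9732*X.
SSres = 9.6675, SStot = 4579.8750.
R^2 = 1 - SSres/SStot = 0.9979.

0.9979


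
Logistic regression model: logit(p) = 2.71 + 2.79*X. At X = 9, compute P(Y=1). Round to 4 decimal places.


Compute z = 2.71 + (2.79)(9) = 27.8200.
exp(-z) = 0.0000.
P = 1/(1 + 0.0000) = 1.0000.

1.0000


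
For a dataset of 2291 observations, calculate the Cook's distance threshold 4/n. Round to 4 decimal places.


The threshold is 4/n.
4/2291 = 0.0017.

0.0017


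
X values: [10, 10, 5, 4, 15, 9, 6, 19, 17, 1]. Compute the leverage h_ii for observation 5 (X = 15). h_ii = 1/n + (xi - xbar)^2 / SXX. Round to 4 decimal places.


Mean of X: xbar = 9.6000.
SXX = 312.4000.
For X = 15: h = 1/10 + (15 - 9.6000)^2/312.4000 = 0.1933.

0.1933


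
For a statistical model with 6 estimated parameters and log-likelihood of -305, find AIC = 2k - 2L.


Compute:
2k = 2*6 = 12.
-2*loglik = -2*(-305) = 610.
AIC = 12 + 610 = 622.

622


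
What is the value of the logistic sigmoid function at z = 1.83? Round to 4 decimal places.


Compute exp(-1.8300) = 0.1604.
Sigmoid = 1 / (1 + 0.1604) = 1 / 1.1604 = 0.8618.

0.8618


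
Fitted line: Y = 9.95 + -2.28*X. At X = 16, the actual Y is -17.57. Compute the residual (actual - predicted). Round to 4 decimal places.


Compute yhat = 9.95 + (-2.28)(16) = -26.5300.
Residual = actual - predicted = -17.57 - -26.5300 = 8.9600.

8.9600


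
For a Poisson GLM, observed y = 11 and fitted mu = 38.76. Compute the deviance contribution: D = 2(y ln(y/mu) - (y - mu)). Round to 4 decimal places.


First: ln(11/38.76) = -1.259494.
Then: 11 * -1.259494 = -13.854434.
y - mu = 11 - 38.76 = -27.76.
D = 2(-13.854434 - -27.76) = 27.811132, which rounds to 27.8111.

27.8111


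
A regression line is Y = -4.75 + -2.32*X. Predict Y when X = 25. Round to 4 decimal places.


Plug X = 25 into Y = -4.75 + -2.32*X:
Y = -4.75 + -58.0000 = -62.7500.

-62.7500


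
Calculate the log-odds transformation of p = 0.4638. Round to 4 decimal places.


1 - p = 0.5362.
p/(1-p) = 0.8650.
logit = ln(0.8650) = -0.1451.

-0.1451


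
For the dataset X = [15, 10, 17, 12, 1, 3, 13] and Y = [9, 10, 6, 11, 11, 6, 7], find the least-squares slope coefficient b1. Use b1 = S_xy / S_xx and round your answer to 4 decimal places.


Calculate xbar = 10.1429, ybar = 8.5714.
S_xx = 216.8571, S_xy = -19.5714.
Using b1 = S_xy / S_xx = -19.5714 / 216.8571, we get b1 = -0.0903.

-0.0903


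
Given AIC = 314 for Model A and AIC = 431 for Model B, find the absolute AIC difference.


|AIC_A - AIC_B| = |314 - 431| = 117.
Model A is preferred (lower AIC).

117


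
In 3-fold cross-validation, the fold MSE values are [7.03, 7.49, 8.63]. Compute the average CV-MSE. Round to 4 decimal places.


Sum of fold MSEs = 23.1500.
Average = 23.1500 / 3 = 7.7167.

7.7167


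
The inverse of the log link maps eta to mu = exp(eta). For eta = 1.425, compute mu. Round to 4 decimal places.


The inverse log link gives:
mu = exp(1.425) = 4.1579.

4.1579


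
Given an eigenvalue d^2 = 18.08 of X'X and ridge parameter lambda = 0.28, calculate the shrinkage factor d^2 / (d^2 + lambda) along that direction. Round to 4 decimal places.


Denominator = d^2 + lambda = 18.08 + 0.28 = 18.3600.
Shrinkage = 18.08 / 18.3600 = 0.9847.

0.9847


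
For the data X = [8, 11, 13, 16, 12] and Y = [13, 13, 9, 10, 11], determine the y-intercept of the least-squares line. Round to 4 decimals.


First find the slope: b1 = -0.4706.
Means: xbar = 12.0000, ybar = 11.2000.
b0 = ybar - b1 * xbar = 11.2000 - -0.4706 * 12.0000 = 16.8471.

16.8471


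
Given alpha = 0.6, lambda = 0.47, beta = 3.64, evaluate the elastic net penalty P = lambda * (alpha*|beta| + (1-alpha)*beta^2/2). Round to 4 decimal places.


L1 component = 0.6 * |3.64| = 2.1840.
L2 component = 0.4 * 3.64^2 / 2 = 2.6499.
Penalty = 0.47 * (2.1840 + 2.6499) = 0.47 * 4.8339 = 2.2719.

2.2719


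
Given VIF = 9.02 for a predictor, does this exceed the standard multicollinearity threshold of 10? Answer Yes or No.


Check: VIF = 9.02 vs threshold = 10.
Since 9.02 < 10, the answer is No.

No


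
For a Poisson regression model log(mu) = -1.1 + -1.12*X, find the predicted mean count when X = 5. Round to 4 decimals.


eta = -1.1 + -1.12 * 5 = -6.7000.
mu = exp(-6.7000) = 0.0012.

0.0012


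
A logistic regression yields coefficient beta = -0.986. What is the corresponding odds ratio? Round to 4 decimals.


The odds ratio is computed as:
OR = e^(-0.986) = 0.3731.

0.3731


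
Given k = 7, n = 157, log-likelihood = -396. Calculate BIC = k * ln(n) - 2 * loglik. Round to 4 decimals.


ln(157) = 5.056246.
k * ln(n) = 7 * 5.056246 = 35.393722.
-2L = 792.
BIC = 35.393722 + 792 = 827.393722, which rounds to 827.3937.

827.3937


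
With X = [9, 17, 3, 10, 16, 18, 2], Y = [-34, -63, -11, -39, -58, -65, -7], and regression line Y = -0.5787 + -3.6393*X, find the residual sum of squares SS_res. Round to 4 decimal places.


Compute predicted values, then residuals = yi - yhat_i.
Residuals: [-0.6676, -0.5532, 0.4966, -2.0283, 0.8075, 1.0861, 0.8573].
SSres = sum(residual^2) = 7.6790.

7.6790


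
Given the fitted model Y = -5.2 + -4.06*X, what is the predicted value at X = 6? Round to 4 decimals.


Plug X = 6 into Y = -5.2 + -4.06*X:
Y = -5.2 + -24.3600 = -29.5600.

-29.5600


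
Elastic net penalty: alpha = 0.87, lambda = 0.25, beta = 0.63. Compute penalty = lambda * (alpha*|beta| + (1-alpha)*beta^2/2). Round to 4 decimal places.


alpha * |beta| = 0.87 * 0.63 = 0.5481.
(1-alpha) * beta^2/2 = 0.13 * 0.3969/2 = 0.0258.
Total = 0.25 * (0.5481 + 0.0258) = 0.1435.

0.1435


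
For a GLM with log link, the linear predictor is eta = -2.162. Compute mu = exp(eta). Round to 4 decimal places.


The inverse log link gives:
mu = exp(-2.162) = 0.1151.

0.1151


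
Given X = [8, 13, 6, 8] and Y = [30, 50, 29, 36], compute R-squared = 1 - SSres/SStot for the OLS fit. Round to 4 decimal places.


After computing the OLS fit (b0=9.0187, b1=3.1121):
SSres = 21.6636, SStot = 280.7500.
R^2 = 1 - 21.6636/280.7500 = 0.9228.

0.9228


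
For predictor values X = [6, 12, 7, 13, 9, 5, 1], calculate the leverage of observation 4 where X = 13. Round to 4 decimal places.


n = 7, xbar = 7.5714.
SXX = sum((xi - xbar)^2) = 103.7143.
h = 1/7 + (13 - 7.5714)^2 / 103.7143 = 0.4270.

0.4270


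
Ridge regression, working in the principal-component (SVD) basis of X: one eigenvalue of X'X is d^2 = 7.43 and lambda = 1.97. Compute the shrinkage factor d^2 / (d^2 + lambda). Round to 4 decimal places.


d^2 + lambda = 7.43 + 1.97 = 9.4000.
Shrinkage factor = 7.43/9.4000 = 0.7904.

0.7904


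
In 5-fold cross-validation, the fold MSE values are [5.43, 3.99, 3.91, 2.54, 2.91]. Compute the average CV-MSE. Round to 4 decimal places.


Add all fold MSEs: 18.7800.
Divide by k = 5: 18.7800/5 = 3.7560.

3.7560


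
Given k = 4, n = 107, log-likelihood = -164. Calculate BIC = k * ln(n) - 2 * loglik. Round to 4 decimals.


Compute k*ln(n) = 4*ln(107) = 4*4.672829 = 18.691316.
Then -2*loglik = 328.
BIC = 18.691316 + 328 = 346.691316, which rounds to 346.6913.

346.6913


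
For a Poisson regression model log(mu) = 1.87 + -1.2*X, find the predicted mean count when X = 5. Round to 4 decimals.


eta = 1.87 + -1.2 * 5 = -4.1300.
mu = exp(-4.1300) = 0.0161.

0.0161


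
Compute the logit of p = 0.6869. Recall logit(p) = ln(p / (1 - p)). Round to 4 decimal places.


The odds are p/(1-p) = 0.6869 / 0.3131 = 2.1939.
logit(p) = ln(2.1939) = 0.7857.

0.7857


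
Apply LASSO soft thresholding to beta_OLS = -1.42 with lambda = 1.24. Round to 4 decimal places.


|beta_OLS| = 1.42.
lambda = 1.24.
Since |beta| > lambda, coefficient = sign(beta)*(|beta| - lambda) = -0.1800.
Result = -0.1800.

-0.1800


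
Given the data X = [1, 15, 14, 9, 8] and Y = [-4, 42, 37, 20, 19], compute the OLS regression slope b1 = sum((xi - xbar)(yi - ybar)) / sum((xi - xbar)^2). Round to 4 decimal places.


Calculate xbar = 9.4000, ybar = 22.8000.
S_xx = 125.2000, S_xy = 404.4000.
Using b1 = S_xy / S_xx = 404.4000 / 125.2000, we get b1 = 3.2300.

3.2300


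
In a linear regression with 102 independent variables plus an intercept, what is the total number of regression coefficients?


Total coefficients = number of predictors + 1 (for the intercept).
= 102 + 1 = 103.

103


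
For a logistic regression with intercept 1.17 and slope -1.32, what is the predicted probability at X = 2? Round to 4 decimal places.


Compute z = 1.17 + (-1.32)(2) = -1.4700.
exp(-z) = 4.3492.
P = 1/(1 + 4.3492) = 0.1869.

0.1869


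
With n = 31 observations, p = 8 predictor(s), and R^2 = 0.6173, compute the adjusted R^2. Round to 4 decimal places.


Plug in: Adj R^2 = 1 - (1 - 0.6173) * 30/22.
= 1 - 0.3827 * 30/22
= 1 - 11.4810 / 22
= 1 - 0.5219 = 0.4781.

0.4781


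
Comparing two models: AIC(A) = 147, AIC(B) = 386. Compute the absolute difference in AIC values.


Compute |147 - 386| = 239.
Model A has the smaller AIC.

239


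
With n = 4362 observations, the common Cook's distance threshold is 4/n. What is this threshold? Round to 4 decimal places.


The threshold is 4/n.
4/4362 = 0.0009.

0.0009


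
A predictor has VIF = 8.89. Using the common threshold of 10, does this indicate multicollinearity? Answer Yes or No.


Compare VIF = 8.89 to the threshold of 10.
8.89 < 10, so the answer is No.

No


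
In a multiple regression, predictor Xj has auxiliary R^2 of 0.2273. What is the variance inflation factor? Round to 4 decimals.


Using VIF = 1/(1 - R^2_j):
1 - 0.2273 = 0.7727.
VIF = 1.2942.

1.2942


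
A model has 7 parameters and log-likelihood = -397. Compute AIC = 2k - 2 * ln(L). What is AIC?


AIC = 2k - 2*loglik = 2(7) - 2(-397).
= 14 + 794 = 808.

808


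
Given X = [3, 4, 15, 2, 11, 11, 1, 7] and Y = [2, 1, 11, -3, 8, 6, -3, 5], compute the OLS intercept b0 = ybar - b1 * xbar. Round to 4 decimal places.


The slope is b1 = 0.9518.
Sample means are xbar = 6.7500 and ybar = 3.3750.
Intercept: b0 = 3.3750 - (0.9518)(6.7500) = -3.0496.

-3.0496


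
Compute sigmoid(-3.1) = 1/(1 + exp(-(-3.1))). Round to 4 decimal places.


Compute exp(3.1000) = 22.1980.
Sigmoid = 1 / (1 + 22.1980) = 1 / 23.1980 = 0.0431.

0.0431


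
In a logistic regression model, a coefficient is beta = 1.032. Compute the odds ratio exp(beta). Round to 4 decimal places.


The odds ratio is computed as:
OR = e^(1.032) = 2.8067.

2.8067


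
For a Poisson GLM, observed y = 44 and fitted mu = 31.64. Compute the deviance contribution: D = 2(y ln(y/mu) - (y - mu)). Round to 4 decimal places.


First: ln(44/31.64) = 0.329767.
Then: 44 * 0.329767 = 14.509748.
y - mu = 44 - 31.64 = 12.36.
D = 2(14.509748 - 12.36) = 4.299496, which rounds to 4.2995.

4.2995


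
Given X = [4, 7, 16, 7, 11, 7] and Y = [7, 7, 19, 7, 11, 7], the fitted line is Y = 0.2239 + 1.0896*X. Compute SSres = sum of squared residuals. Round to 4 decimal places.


For each point, residual = actual - predicted.
Residuals: [2.4177, -0.8511, 1.3425, -0.8511, -1.2095, -0.8511].
Sum of squared residuals = 11.2836.

11.2836


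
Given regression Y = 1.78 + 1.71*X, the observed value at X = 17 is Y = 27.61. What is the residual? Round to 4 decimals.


Compute yhat = 1.78 + (1.71)(17) = 30.8500.
Residual = actual - predicted = 27.61 - 30.8500 = -3.2400.

-3.2400


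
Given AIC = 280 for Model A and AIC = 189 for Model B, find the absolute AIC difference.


Absolute difference = |280 - 189| = 91.
The model with lower AIC (B) is preferred.

91


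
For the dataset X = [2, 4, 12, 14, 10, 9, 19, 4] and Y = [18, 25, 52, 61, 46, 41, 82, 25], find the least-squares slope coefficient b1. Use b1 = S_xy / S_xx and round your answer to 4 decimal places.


The sample means are xbar = 9.2500 and ybar = 43.7500.
Compute S_xx = 233.5000 and S_xy = 863.5000.
Slope b1 = S_xy / S_xx = 863.5000 / 233.5000 = 3.6981.

3.6981


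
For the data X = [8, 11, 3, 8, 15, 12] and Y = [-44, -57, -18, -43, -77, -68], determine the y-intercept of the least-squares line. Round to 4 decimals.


The slope is b1 = -5.0468.
Sample means are xbar = 9.5000 and ybar = -51.1667.
Intercept: b0 = -51.1667 - (-5.0468)(9.5000) = -3.2222.

-3.2222


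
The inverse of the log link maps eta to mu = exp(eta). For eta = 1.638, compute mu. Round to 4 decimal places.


Apply the inverse link:
mu = e^1.638 = 5.1449.

5.1449


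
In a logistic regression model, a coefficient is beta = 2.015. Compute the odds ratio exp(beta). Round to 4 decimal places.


The odds ratio is computed as:
OR = e^(2.015) = 7.5007.

7.5007


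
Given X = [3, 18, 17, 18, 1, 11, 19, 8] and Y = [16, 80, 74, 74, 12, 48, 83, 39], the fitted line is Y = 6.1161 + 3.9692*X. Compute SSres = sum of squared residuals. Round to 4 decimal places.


Predicted values from Y = 6.1161 + 3.9692*X.
Residuals: [-2.0237, 2.4383, 0.4075, -3.5617, 1.9147, -1.7773, 1.4691, 1.1303].
SSres = 33.1531.

33.1531


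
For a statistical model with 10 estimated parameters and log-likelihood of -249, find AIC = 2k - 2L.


AIC = 2k - 2*loglik = 2(10) - 2(-249).
= 20 + 498 = 518.

518


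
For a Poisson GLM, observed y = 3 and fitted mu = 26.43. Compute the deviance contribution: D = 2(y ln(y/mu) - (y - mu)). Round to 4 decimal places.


First: ln(3/26.43) = -2.175887.
Then: 3 * -2.175887 = -6.527661.
y - mu = 3 - 26.43 = -23.43.
D = 2(-6.527661 - -23.43) = 33.804678, which rounds to 33.8047.

33.8047


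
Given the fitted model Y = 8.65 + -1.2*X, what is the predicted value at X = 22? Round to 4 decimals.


Substitute X = 22 into the equation:
Y = 8.65 + -1.2 * 22 = 8.65 + -26.4000 = -17.7500.

-17.7500


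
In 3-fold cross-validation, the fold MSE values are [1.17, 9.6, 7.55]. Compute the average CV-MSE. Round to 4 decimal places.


Sum of fold MSEs = 18.3200.
Average = 18.3200 / 3 = 6.1067.

6.1067


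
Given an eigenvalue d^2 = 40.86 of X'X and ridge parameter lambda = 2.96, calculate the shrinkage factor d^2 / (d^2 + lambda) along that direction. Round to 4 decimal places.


Denominator = d^2 + lambda = 40.86 + 2.96 = 43.8200.
Shrinkage = 40.86 / 43.8200 = 0.9325.

0.9325


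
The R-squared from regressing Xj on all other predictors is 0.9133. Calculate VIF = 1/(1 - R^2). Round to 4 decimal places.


VIF = 1 / (1 - 0.9133).
= 1 / 0.0867 = 11.5340.

11.5340


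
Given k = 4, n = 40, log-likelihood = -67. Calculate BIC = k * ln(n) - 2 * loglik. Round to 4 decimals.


k * ln(n) = 4 * ln(40) = 4 * 3.688879 = 14.755516.
-2 * loglik = -2 * (-67) = 134.
BIC = 14.755516 + 134 = 148.755516, which rounds to 148.7555.

148.7555


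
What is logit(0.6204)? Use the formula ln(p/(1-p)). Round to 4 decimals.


The odds are p/(1-p) = 0.6204 / 0.3796 = 1.6344.
logit(p) = ln(1.6344) = 0.4912.

0.4912


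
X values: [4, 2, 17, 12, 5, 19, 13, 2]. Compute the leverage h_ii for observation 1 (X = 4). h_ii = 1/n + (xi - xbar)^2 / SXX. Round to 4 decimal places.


n = 8, xbar = 9.2500.
SXX = sum((xi - xbar)^2) = 327.5000.
h = 1/8 + (4 - 9.2500)^2 / 327.5000 = 0.2092.

0.2092


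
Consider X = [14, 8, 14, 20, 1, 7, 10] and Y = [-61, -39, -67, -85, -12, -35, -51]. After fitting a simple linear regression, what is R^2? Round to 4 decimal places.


The fitted line is Y = -8.8416 + -3.8934*X.
SSres = 34.8844, SStot = 3426.0000.
R^2 = 1 - SSres/SStot = 0.9898.

0.9898


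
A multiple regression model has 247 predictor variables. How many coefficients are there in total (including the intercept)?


Total coefficients = number of predictors + 1 (for the intercept).
= 247 + 1 = 248.

248


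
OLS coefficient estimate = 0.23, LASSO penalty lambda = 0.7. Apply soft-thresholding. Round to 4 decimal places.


|beta_OLS| = 0.23.
lambda = 0.7.
Since |beta| <= lambda, the coefficient is set to 0.
Result = 0.0000.

0.0000


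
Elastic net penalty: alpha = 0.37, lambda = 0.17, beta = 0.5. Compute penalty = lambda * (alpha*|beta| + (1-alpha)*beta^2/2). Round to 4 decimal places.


L1 component = 0.37 * |0.5| = 0.1850.
L2 component = 0.63 * 0.5^2 / 2 = 0.0788.
Penalty = 0.17 * (0.1850 + 0.0788) = 0.17 * 0.2638 = 0.0448.

0.0448


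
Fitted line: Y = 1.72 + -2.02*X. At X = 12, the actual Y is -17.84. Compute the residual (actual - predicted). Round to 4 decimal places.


Fitted value at X = 12 is yhat = 1.72 + -2.02*12 = -22.5200.
Residual = -17.84 - -22.5200 = 4.6800.

4.6800


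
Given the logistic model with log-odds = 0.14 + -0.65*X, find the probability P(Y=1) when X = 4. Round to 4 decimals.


Compute z = 0.14 + (-0.65)(4) = -2.4600.
exp(-z) = 11.7048.
P = 1/(1 + 11.7048) = 0.0787.

0.0787


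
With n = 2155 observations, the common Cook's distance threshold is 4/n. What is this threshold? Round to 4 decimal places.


Cook's distance cutoff = 4/n = 4/2155.
= 0.0019.

0.0019


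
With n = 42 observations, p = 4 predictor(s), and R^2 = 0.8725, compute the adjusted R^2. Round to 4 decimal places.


Adjusted R^2 = 1 - (1 - R^2) * (n-1)/(n-p-1).
(1 - R^2) = 0.1275.
(n-1)/(n-p-1) = 41/37.
(1 - R^2) * (n-1) = 0.1275 * 41 = 5.2275.
Divide by (n-p-1): 5.2275 / 37 = 0.1413.
Adj R^2 = 1 - 0.1413 = 0.8587.

0.8587


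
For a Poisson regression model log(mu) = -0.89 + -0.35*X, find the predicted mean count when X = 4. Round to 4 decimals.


Linear predictor: eta = -0.89 + (-0.35)(4) = -2.2900.
Expected count: mu = exp(-2.2900) = 0.1013.

0.1013


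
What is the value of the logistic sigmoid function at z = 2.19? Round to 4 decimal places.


First, exp(-2.1900) = 0.1119.
Then sigma(z) = 1/(1 + 0.1119) = 0.8993.

0.8993


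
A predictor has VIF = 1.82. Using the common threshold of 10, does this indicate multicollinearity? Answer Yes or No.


The threshold is 10.
VIF = 1.82 is < 10.
Multicollinearity indication: No.

No


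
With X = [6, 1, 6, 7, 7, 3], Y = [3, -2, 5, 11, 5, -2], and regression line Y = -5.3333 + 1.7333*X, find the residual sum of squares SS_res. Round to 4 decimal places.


For each point, residual = actual - predicted.
Residuals: [-2.0665, 1.6000, -0.0665, 4.2002, -1.7998, -1.8666].
Sum of squared residuals = 31.2000.

31.2000


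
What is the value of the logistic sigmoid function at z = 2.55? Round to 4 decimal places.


Compute exp(-2.5500) = 0.0781.
Sigmoid = 1 / (1 + 0.0781) = 1 / 1.0781 = 0.9276.

0.9276


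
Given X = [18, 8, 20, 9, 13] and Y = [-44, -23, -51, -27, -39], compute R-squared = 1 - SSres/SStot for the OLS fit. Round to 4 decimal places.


Fit the OLS line: b0 = -7.5336, b1 = -2.1519.
SSres = 20.5866.
SStot = 544.8000.
R^2 = 1 - 20.5866/544.8000 = 0.9622.

0.9622


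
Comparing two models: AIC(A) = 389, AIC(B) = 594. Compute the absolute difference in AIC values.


|AIC_A - AIC_B| = |389 - 594| = 205.
Model A is preferred (lower AIC).

205


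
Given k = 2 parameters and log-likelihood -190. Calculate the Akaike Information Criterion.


Compute:
2k = 2*2 = 4.
-2*loglik = -2*(-190) = 380.
AIC = 4 + 380 = 384.

384


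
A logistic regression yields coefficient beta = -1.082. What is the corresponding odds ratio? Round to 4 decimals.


exp(-1.082) = 0.3389.
So the odds ratio is 0.3389.

0.3389


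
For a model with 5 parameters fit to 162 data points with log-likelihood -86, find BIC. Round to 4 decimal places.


Compute k*ln(n) = 5*ln(162) = 5*5.087596 = 25.437980.
Then -2*loglik = 172.
BIC = 25.437980 + 172 = 197.437980, which rounds to 197.4380.

197.4380


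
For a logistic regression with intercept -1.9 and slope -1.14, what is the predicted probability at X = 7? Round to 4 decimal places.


z = -1.9 + -1.14 * 7 = -9.8800.
Sigmoid: P = 1 / (1 + exp(9.8800)) = 0.0001.

0.0001


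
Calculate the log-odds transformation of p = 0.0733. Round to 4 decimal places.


Compute the odds: 0.0733/0.9267 = 0.0791.
Take the natural log: ln(0.0791) = -2.5371.

-2.5371


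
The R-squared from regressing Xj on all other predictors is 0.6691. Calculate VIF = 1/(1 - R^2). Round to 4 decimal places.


Using VIF = 1/(1 - R^2_j):
1 - 0.6691 = 0.3309.
VIF = 3.0221.

3.0221


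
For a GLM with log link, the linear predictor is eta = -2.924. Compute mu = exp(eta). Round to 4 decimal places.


mu = exp(eta) = exp(-2.924).
= 0.0537.

0.0537


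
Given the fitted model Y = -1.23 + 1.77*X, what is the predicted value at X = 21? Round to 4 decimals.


Substitute X = 21 into the equation:
Y = -1.23 + 1.77 * 21 = -1.23 + 37.1700 = 35.9400.

35.9400


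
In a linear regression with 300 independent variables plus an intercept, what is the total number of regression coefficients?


Each predictor gets one coefficient, plus one intercept.
Total parameters = 300 + 1 = 301.

301


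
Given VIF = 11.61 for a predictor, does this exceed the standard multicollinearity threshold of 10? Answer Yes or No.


The threshold is 10.
VIF = 11.61 is >= 10.
Multicollinearity indication: Yes.

Yes


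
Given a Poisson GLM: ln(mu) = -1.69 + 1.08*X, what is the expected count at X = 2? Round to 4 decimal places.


eta = -1.69 + 1.08 * 2 = 0.4700.
mu = exp(0.4700) = 1.6000.

1.6000


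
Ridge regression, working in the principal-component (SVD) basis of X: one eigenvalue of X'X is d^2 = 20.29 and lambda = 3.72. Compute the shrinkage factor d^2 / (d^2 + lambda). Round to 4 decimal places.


Denominator = d^2 + lambda = 20.29 + 3.72 = 24.0100.
Shrinkage = 20.29 / 24.0100 = 0.8451.

0.8451


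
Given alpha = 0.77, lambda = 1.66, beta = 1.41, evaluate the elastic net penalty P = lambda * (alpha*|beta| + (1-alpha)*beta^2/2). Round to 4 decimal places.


alpha * |beta| = 0.77 * 1.41 = 1.0857.
(1-alpha) * beta^2/2 = 0.23 * 1.9881/2 = 0.2286.
Total = 1.66 * (1.0857 + 0.2286) = 2.1818.

2.1818


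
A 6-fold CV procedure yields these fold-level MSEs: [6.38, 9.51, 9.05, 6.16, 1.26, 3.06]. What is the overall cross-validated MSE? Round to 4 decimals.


Add all fold MSEs: 35.4200.
Divide by k = 6: 35.4200/6 = 5.9033.

5.9033


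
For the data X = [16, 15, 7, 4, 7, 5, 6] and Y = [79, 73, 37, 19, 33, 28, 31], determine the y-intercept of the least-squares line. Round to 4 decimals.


Compute b1 = 4.7954 from the OLS formula.
With xbar = 8.5714 and ybar = 42.8571, the intercept is:
b0 = 42.8571 - 4.7954 * 8.5714 = 1.7540.

1.7540


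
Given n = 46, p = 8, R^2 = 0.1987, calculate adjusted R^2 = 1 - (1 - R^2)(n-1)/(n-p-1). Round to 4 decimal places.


Using the formula:
(1 - 0.1987) = 0.8013.
Multiply by 45/37: 0.8013 * 45 = 36.0585, then 36.0585 / 37 = 0.9746.
Adj R^2 = 1 - 0.9746 = 0.0254.

0.0254


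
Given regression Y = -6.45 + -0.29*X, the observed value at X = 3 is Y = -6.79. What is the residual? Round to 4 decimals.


Fitted value at X = 3 is yhat = -6.45 + -0.29*3 = -7.3200.
Residual = -6.79 - -7.3200 = 0.5300.

0.5300


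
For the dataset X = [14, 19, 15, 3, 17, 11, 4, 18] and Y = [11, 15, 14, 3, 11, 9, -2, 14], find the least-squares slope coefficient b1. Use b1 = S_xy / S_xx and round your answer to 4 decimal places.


Calculate xbar = 12.6250, ybar = 9.3750.
S_xx = 265.8750, S_xy = 241.1250.
Using b1 = S_xy / S_xx = 241.1250 / 265.8750, we get b1 = 0.9069.

0.9069


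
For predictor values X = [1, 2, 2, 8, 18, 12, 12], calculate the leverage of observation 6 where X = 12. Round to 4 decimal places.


Compute xbar = 7.8571 with n = 7 observations.
SXX = 252.8571.
Leverage = 1/7 + (12 - 7.8571)^2/252.8571 = 0.2107.

0.2107


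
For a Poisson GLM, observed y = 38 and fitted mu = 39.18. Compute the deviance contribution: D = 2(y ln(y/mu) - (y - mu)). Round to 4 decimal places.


First: ln(38/39.18) = -0.030580.
Then: 38 * -0.030580 = -1.162040.
y - mu = 38 - 39.18 = -1.18.
D = 2(-1.162040 - -1.18) = 0.035920, which rounds to 0.0359.

0.0359


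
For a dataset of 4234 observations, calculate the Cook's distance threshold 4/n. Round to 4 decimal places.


The threshold is 4/n.
4/4234 = 0.0009.

0.0009


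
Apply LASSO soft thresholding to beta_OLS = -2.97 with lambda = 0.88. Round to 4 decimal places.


|beta_OLS| = 2.97.
lambda = 0.88.
Since |beta| > lambda, coefficient = sign(beta)*(|beta| - lambda) = -2.0900.
Result = -2.0900.

-2.0900


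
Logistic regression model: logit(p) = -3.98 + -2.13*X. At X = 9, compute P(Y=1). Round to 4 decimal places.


Linear predictor: z = -3.98 + -2.13 * 9 = -23.1500.
P = 1/(1 + exp(23.1500)) = 1/(1 + 11321846332.5085) = 0.0000.

0.0000


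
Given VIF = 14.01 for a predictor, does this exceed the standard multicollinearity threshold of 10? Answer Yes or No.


Compare VIF = 14.01 to the threshold of 10.
14.01 >= 10, so the answer is Yes.

Yes


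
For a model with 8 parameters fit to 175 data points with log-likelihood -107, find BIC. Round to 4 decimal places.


k * ln(n) = 8 * ln(175) = 8 * 5.164786 = 41.318288.
-2 * loglik = -2 * (-107) = 214.
BIC = 41.318288 + 214 = 255.318288, which rounds to 255.3183.

255.3183


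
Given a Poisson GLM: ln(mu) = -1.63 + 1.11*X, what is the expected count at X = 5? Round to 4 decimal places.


Compute eta = -1.63 + 1.11 * 5 = 3.9200.
Apply inverse link: mu = e^3.9200 = 50.4004.

50.4004


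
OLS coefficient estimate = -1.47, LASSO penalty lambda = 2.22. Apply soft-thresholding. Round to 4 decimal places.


|beta_OLS| = 1.47.
lambda = 2.22.
Since |beta| <= lambda, the coefficient is set to 0.
Result = 0.0000.

0.0000


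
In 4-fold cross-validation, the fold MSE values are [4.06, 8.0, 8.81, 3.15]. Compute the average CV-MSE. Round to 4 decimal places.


Add all fold MSEs: 24.0200.
Divide by k = 4: 24.0200/4 = 6.0050.

6.0050


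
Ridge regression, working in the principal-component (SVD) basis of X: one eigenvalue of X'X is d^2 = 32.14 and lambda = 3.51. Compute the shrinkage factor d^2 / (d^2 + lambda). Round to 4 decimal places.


Denominator = d^2 + lambda = 32.14 + 3.51 = 35.6500.
Shrinkage = 32.14 / 35.6500 = 0.9015.

0.9015


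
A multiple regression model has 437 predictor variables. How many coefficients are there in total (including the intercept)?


Total coefficients = number of predictors + 1 (for the intercept).
= 437 + 1 = 438.

438


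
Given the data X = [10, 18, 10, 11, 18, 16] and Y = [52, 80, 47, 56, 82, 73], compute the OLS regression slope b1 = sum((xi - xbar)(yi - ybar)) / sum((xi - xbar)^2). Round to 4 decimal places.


First compute the means: xbar = 13.8333, ybar = 65.0000.
Then S_xx = sum((xi - xbar)^2) = 76.8333.
S_xy = sum((xi - xbar)(yi - ybar)) = 295.0000.
b1 = S_xy / S_xx = 295.0000 / 76.8333 = 3.8395.

3.8395


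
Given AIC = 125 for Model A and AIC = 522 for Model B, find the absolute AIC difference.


Compute |125 - 522| = 397.
Model A has the smaller AIC.

397


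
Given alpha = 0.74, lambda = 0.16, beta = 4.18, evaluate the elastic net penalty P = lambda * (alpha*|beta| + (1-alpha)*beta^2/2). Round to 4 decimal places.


alpha * |beta| = 0.74 * 4.18 = 3.0932.
(1-alpha) * beta^2/2 = 0.26 * 17.4724/2 = 2.2714.
Total = 0.16 * (3.0932 + 2.2714) = 0.8583.

0.8583


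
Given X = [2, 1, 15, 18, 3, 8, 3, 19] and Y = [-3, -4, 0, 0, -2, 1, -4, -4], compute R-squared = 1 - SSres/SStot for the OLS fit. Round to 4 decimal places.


Fit the OLS line: b0 = -2.9014, b1 = 0.1045.
SSres = 25.6106.
SStot = 30.0000.
R^2 = 1 - 25.6106/30.0000 = 0.1463.

0.1463


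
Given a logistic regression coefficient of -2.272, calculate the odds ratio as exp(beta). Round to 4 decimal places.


The odds ratio is computed as:
OR = e^(-2.272) = 0.1031.

0.1031


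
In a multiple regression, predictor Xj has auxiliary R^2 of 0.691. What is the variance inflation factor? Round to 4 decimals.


VIF = 1 / (1 - 0.691).
= 1 / 0.309 = 3.2362.

3.2362


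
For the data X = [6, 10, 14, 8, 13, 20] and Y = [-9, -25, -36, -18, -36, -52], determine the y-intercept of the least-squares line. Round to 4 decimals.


The slope is b1 = -3.0227.
Sample means are xbar = 11.8333 and ybar = -29.3333.
Intercept: b0 = -29.3333 - (-3.0227)(11.8333) = 6.4352.

6.4352


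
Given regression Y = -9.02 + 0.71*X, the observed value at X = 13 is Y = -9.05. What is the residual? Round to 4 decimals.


Fitted value at X = 13 is yhat = -9.02 + 0.71*13 = 0.2100.
Residual = -9.05 - 0.2100 = -9.2600.

-9.2600


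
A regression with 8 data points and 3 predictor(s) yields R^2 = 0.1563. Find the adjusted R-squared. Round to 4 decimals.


Plug in: Adj R^2 = 1 - (1 - 0.1563) * 7/4.
= 1 - 0.8437 * 7/4
= 1 - 5.9059 / 4
= 1 - 1.4765 = -0.4765.

-0.4765


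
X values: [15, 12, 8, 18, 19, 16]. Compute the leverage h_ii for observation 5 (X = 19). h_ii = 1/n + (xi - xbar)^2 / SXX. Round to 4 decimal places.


Mean of X: xbar = 14.6667.
SXX = 83.3333.
For X = 19: h = 1/6 + (19 - 14.6667)^2/83.3333 = 0.3920.

0.3920


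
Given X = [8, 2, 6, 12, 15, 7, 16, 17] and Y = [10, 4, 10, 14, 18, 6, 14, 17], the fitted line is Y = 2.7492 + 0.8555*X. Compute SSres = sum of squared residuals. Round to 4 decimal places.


Predicted values from Y = 2.7492 + 0.8555*X.
Residuals: [0.4068, -0.4602, 2.1178, 0.9848, 2.4183, -2.7377, -2.4372, -0.2927].
SSres = 25.2010.

25.2010


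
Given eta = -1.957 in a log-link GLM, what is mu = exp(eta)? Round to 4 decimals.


The inverse log link gives:
mu = exp(-1.957) = 0.1413.

0.1413


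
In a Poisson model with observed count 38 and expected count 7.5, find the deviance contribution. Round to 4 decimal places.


y/mu = 38/7.5 = 5.066667 (approx.), and ln(38/7.5) = 1.622683.
y * ln(y/mu) = 38 * 1.622683 = 61.661954.
y - mu = 30.5.
D = 2 * (61.661954 - 30.5) = 62.323908, which rounds to 62.3239.

62.3239


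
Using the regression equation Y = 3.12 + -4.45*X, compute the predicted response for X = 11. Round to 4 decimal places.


Plug X = 11 into Y = 3.12 + -4.45*X:
Y = 3.12 + -48.9500 = -45.8300.

-45.8300


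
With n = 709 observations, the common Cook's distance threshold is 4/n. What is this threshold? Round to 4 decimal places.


The threshold is 4/n.
4/709 = 0.0056.

0.0056


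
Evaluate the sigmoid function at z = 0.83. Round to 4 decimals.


Compute exp(-0.8300) = 0.4360.
Sigmoid = 1 / (1 + 0.4360) = 1 / 1.4360 = 0.6964.

0.6964


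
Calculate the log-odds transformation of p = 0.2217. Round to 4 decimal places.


The odds are p/(1-p) = 0.2217 / 0.7783 = 0.2849.
logit(p) = ln(0.2849) = -1.2558.

-1.2558


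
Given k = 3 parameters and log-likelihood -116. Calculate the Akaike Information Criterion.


Compute:
2k = 2*3 = 6.
-2*loglik = -2*(-116) = 232.
AIC = 6 + 232 = 238.

238


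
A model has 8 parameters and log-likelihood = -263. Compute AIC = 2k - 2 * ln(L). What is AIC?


Compute:
2k = 2*8 = 16.
-2*loglik = -2*(-263) = 526.
AIC = 16 + 526 = 542.

542


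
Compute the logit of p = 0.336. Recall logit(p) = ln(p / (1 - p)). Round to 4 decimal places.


The odds are p/(1-p) = 0.336 / 0.664 = 0.5060.
logit(p) = ln(0.5060) = -0.6812.

-0.6812


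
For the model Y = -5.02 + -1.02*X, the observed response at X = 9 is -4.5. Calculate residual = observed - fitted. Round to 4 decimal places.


Compute yhat = -5.02 + (-1.02)(9) = -14.2000.
Residual = actual - predicted = -4.5 - -14.2000 = 9.7000.

9.7000


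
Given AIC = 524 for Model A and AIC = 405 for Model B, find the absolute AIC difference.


|AIC_A - AIC_B| = |524 - 405| = 119.
Model B is preferred (lower AIC).

119


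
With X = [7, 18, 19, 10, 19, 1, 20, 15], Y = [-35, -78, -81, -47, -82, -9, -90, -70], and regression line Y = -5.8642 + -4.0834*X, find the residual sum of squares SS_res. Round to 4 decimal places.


Compute predicted values, then residuals = yi - yhat_i.
Residuals: [-0.5520, 1.3654, 2.4488, -0.3018, 1.4488, 0.9476, -2.4678, -2.8848].
SSres = sum(residual^2) = 25.6658.

25.6658


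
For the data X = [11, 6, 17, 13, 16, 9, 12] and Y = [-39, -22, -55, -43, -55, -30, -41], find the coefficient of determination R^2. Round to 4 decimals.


Fit the OLS line: b0 = -2.9416, b1 = -3.1477.
SSres = 9.5081.
SStot = 881.4286.
R^2 = 1 - 9.5081/881.4286 = 0.9892.

0.9892


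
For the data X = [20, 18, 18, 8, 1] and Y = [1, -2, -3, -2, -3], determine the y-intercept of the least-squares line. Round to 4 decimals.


First find the slope: b1 = 0.1045.
Means: xbar = 13.0000, ybar = -1.8000.
b0 = ybar - b1 * xbar = -1.8000 - 0.1045 * 13.0000 = -3.1582.

-3.1582


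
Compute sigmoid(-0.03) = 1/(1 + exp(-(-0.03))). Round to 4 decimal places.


First, exp(0.0300) = 1.0305.
Then sigma(z) = 1/(1 + 1.0305) = 0.4925.

0.4925


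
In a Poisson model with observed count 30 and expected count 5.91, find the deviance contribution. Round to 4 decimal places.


Compute y*ln(y/mu) = 30*ln(30/5.91) = 30*1.624552 = 48.736560.
y - mu = 24.09.
D = 2*(48.736560 - (24.09)) = 49.293120, which rounds to 49.2931.

49.2931


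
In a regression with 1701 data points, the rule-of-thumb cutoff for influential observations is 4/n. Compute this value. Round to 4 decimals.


Cook's distance cutoff = 4/n = 4/1701.
= 0.0024.

0.0024


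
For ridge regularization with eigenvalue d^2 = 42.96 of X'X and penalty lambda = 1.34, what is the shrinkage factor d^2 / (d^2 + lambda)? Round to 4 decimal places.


Compute the denominator: 42.96 + 1.34 = 44.3000.
Shrinkage factor = 42.96 / 44.3000 = 0.9698.

0.9698


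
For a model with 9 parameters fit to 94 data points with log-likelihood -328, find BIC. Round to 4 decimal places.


k * ln(n) = 9 * ln(94) = 9 * 4.543295 = 40.889655.
-2 * loglik = -2 * (-328) = 656.
BIC = 40.889655 + 656 = 696.889655, which rounds to 696.8897.

696.8897


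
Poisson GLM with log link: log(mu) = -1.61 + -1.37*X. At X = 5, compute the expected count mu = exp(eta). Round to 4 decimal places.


Linear predictor: eta = -1.61 + (-1.37)(5) = -8.4600.
Expected count: mu = exp(-8.4600) = 0.0002.

0.0002


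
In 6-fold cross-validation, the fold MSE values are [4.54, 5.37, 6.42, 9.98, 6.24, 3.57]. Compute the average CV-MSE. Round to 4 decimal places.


Add all fold MSEs: 36.1200.
Divide by k = 6: 36.1200/6 = 6.0200.

6.0200


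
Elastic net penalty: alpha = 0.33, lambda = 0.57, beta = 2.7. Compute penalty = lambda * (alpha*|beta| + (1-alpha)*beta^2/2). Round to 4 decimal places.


alpha * |beta| = 0.33 * 2.7 = 0.8910.
(1-alpha) * beta^2/2 = 0.67 * 7.2900/2 = 2.4422.
Total = 0.57 * (0.8910 + 2.4422) = 1.8999.

1.8999


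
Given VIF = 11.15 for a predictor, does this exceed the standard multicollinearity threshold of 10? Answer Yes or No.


Check: VIF = 11.15 vs threshold = 10.
Since 11.15 >= 10, the answer is Yes.

Yes
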